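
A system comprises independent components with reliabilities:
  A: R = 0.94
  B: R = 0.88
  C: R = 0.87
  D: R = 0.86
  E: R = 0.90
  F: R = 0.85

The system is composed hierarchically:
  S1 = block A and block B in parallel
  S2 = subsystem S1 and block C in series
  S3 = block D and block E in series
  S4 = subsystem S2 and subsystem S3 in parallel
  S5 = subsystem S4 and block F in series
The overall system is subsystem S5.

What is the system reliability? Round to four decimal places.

0.8238

Parallel (A and B): 1 − (1 − 0.940000)(1 − 0.880000) = 0.992800
Series ([0.992800] and C): 0.992800 × 0.870000 = 0.863736
Series (D and E): 0.860000 × 0.900000 = 0.774000
Parallel ([0.863736] and [0.774000]): 1 − (1 − 0.863736)(1 − 0.774000) = 0.969204
Series ([0.969204] and F): 0.969204 × 0.850000 = 0.8238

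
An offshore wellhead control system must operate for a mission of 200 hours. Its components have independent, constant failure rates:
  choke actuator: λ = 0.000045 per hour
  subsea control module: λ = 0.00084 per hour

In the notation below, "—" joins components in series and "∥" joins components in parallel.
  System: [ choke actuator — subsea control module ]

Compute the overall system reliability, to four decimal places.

0.8378

R(choke actuator) = exp(−0.000045 × 200) = 0.991040
R(subsea control module) = exp(−0.00084 × 200) = 0.845354
Series (choke actuator and subsea control module): 0.991040 × 0.845354 = 0.8378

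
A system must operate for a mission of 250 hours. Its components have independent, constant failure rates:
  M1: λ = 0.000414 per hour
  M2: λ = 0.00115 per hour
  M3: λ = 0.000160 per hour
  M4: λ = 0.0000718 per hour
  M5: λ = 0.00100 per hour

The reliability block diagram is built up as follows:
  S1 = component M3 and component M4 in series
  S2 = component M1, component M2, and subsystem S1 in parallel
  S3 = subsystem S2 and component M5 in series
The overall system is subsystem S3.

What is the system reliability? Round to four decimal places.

0.7777

R(M1) = exp(−0.000414 × 250) = 0.901676
R(M2) = exp(−0.00115 × 250) = 0.750137
R(M3) = exp(−0.000160 × 250) = 0.960789
R(M4) = exp(−0.0000718 × 250) = 0.982210
R(M5) = exp(−0.00100 × 250) = 0.778801
Series (M3 and M4): 0.960789 × 0.982210 = 0.943697
Parallel (M1, M2, and [0.943697]): 1 − (1 − 0.901676)(1 − 0.750137)(1 − 0.943697) = 0.998617
Series ([0.998617] and M5): 0.998617 × 0.778801 = 0.7777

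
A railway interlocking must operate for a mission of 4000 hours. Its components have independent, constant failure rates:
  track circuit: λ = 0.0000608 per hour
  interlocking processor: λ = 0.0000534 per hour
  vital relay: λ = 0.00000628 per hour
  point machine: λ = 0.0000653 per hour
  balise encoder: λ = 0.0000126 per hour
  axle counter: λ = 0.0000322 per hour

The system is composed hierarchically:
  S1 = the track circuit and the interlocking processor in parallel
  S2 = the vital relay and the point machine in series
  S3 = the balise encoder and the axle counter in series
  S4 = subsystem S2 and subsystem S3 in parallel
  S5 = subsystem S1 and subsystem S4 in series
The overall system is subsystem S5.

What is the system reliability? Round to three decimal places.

R(track circuit) = exp(−0.0000608 × 4000) = 0.78411
R(interlocking processor) = exp(−0.0000534 × 4000) = 0.80767
R(vital relay) = exp(−0.00000628 × 4000) = 0.97519
R(point machine) = exp(−0.0000653 × 4000) = 0.77013
R(balise encoder) = exp(−0.0000126 × 4000) = 0.95085
R(axle counter) = exp(−0.0000322 × 4000) = 0.87915
Parallel (track circuit and interlocking processor): 1 − (1 − 0.78411)(1 − 0.80767) = 0.95848
Series (vital relay and point machine): 0.97519 × 0.77013 = 0.75102
Series (balise encoder and axle counter): 0.95085 × 0.87915 = 0.83594
Parallel ([0.75102] and [0.83594]): 1 − (1 − 0.75102)(1 − 0.83594) = 0.95915
Series ([0.95848] and [0.95915]): 0.95848 × 0.95915 = 0.919

0.919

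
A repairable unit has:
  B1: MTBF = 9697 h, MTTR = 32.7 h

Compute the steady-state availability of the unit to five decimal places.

0.99664

A(B1) = MTBF/(MTBF+MTTR) = 9697/(9697+32.7) = 0.99664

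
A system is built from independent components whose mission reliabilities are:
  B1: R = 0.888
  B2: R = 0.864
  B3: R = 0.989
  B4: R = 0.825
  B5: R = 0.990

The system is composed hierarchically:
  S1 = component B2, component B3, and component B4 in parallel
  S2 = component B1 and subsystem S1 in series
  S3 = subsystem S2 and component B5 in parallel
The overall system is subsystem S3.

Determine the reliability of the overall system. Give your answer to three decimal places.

Parallel (B2, B3, and B4): 1 − (1 − 0.86400)(1 − 0.98900)(1 − 0.82500) = 0.99974
Series (B1 and [0.99974]): 0.88800 × 0.99974 = 0.88777
Parallel ([0.88777] and B5): 1 − (1 − 0.88777)(1 − 0.99000) = 0.999

0.999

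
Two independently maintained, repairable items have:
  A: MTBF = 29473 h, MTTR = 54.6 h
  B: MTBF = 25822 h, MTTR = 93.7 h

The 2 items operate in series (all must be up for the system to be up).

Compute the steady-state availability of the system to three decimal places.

A(A) = MTBF/(MTBF+MTTR) = 29473/(29473+54.6) = 0.998151
A(B) = MTBF/(MTBF+MTTR) = 25822/(25822+93.7) = 0.996384
Series availability: 0.998151 × 0.996384 = 0.995

0.995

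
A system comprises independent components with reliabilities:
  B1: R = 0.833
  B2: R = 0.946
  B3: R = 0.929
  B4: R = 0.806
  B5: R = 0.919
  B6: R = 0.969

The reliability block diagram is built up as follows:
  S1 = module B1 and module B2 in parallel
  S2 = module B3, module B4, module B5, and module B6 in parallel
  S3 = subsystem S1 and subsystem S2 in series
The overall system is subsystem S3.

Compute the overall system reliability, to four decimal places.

Parallel (B1 and B2): 1 − (1 − 0.833000)(1 − 0.946000) = 0.990982
Parallel (B3, B4, B5, and B6): 1 − (1 − 0.929000)(1 − 0.806000)(1 − 0.919000)(1 − 0.969000) = 0.999965
Series ([0.990982] and [0.999965]): 0.990982 × 0.999965 = 0.9909

0.9909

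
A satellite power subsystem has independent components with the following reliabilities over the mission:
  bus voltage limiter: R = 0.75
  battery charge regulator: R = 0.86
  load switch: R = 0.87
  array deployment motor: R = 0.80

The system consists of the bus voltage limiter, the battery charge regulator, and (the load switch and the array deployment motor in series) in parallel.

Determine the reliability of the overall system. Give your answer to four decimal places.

Series (load switch and array deployment motor): 0.870000 × 0.800000 = 0.696000
Parallel (bus voltage limiter, battery charge regulator, and [0.696000]): 1 − (1 − 0.750000)(1 − 0.860000)(1 − 0.696000) = 0.9894

0.9894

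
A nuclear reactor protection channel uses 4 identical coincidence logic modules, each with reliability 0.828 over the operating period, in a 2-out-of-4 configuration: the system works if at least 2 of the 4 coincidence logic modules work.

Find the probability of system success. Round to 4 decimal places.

R = Σ_{i=2}^{4} C(4,i) p^i (1−p)^{4−i} with p = 0.828
C(4,2)·0.828^2·0.172^2 = 0.121694
C(4,3)·0.828^3·0.172^1 = 0.390553
C(4,4)·0.828^4·0.172^0 = 0.470025
Sum = 0.9823

0.9823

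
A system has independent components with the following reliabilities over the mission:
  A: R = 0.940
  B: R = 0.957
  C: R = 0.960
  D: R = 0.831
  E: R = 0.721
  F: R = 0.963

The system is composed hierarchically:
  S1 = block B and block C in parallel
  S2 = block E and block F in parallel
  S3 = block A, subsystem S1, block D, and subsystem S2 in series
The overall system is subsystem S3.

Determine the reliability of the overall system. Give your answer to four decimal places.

0.7717

Parallel (B and C): 1 − (1 − 0.957000)(1 − 0.960000) = 0.998280
Parallel (E and F): 1 − (1 − 0.721000)(1 − 0.963000) = 0.989677
Series (A, [0.998280], D, and [0.989677]): 0.940000 × 0.998280 × 0.831000 × 0.989677 = 0.7717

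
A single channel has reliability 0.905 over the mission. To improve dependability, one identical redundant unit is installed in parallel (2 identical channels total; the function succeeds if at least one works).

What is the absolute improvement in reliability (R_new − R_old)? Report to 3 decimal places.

0.086

R_before = 0.905
R_after = 1 − (1 − 0.905)^2 = 0.991
ΔR = 0.991 − 0.905 = 0.086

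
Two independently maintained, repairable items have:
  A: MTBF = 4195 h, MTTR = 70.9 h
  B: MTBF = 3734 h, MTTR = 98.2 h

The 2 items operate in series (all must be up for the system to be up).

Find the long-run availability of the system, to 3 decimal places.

0.958

A(A) = MTBF/(MTBF+MTTR) = 4195/(4195+70.9) = 0.983380
A(B) = MTBF/(MTBF+MTTR) = 3734/(3734+98.2) = 0.974375
Series availability: 0.983380 × 0.974375 = 0.958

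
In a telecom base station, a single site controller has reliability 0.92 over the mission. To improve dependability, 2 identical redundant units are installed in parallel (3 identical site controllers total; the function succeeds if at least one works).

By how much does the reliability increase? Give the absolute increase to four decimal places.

0.0795

R_before = 0.92
R_after = 1 − (1 − 0.92)^3 = 0.9995
ΔR = 0.9995 − 0.92 = 0.0795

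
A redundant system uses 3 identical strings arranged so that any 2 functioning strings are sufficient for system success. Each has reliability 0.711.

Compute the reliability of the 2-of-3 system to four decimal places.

0.7977

R = Σ_{i=2}^{3} C(3,i) p^i (1−p)^{3−i} with p = 0.711
C(3,2)·0.711^2·0.289^1 = 0.438287
C(3,3)·0.711^3·0.289^0 = 0.359425
Sum = 0.7977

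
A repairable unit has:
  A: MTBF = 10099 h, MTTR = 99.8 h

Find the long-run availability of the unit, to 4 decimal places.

A(A) = MTBF/(MTBF+MTTR) = 10099/(10099+99.8) = 0.9902

0.9902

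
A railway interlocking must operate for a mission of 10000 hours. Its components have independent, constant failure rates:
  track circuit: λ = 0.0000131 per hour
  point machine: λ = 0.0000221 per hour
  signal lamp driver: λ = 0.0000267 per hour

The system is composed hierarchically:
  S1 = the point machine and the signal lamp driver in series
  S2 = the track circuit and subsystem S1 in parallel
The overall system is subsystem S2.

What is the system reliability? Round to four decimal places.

R(track circuit) = exp(−0.0000131 × 10000) = 0.877218
R(point machine) = exp(−0.0000221 × 10000) = 0.801717
R(signal lamp driver) = exp(−0.0000267 × 10000) = 0.765673
Series (point machine and signal lamp driver): 0.801717 × 0.765673 = 0.613853
Parallel (track circuit and [0.613853]): 1 − (1 − 0.877218)(1 − 0.613853) = 0.9526

0.9526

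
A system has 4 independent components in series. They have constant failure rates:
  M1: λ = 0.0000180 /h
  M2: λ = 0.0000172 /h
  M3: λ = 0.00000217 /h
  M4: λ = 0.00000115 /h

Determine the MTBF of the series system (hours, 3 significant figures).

Series of exponential components: λ_sys = Σ λ_i
λ_sys = 0.0000180 + 0.0000172 + 0.00000217 + 0.00000115 = 3.8520e-05 /h
MTBF = 1 / λ_sys = 26000 h

26000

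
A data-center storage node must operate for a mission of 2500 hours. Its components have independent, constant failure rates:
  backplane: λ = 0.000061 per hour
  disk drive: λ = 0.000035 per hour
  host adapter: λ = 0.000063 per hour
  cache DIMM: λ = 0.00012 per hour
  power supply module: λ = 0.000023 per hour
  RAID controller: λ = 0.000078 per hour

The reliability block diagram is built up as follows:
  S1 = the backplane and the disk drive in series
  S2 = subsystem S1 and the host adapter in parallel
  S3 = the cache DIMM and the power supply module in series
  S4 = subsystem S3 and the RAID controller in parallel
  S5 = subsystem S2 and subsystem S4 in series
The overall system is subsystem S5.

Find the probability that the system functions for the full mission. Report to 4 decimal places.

R(backplane) = exp(−0.000061 × 2500) = 0.858559
R(disk drive) = exp(−0.000035 × 2500) = 0.916219
R(host adapter) = exp(−0.000063 × 2500) = 0.854277
R(cache DIMM) = exp(−0.00012 × 2500) = 0.740818
R(power supply module) = exp(−0.000023 × 2500) = 0.944122
R(RAID controller) = exp(−0.000078 × 2500) = 0.822835
Series (backplane and disk drive): 0.858559 × 0.916219 = 0.786628
Parallel ([0.786628] and host adapter): 1 − (1 − 0.786628)(1 − 0.854277) = 0.968907
Series (cache DIMM and power supply module): 0.740818 × 0.944122 = 0.699423
Parallel ([0.699423] and RAID controller): 1 − (1 − 0.699423)(1 − 0.822835) = 0.946748
Series ([0.968907] and [0.946748]): 0.968907 × 0.946748 = 0.9173

0.9173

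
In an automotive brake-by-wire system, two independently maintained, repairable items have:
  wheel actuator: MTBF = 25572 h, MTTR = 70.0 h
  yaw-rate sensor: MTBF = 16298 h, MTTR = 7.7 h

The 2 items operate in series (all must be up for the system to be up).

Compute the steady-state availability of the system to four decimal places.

0.9968

A(wheel actuator) = MTBF/(MTBF+MTTR) = 25572/(25572+70.0) = 0.997270
A(yaw-rate sensor) = MTBF/(MTBF+MTTR) = 16298/(16298+7.7) = 0.999528
Series availability: 0.997270 × 0.999528 = 0.9968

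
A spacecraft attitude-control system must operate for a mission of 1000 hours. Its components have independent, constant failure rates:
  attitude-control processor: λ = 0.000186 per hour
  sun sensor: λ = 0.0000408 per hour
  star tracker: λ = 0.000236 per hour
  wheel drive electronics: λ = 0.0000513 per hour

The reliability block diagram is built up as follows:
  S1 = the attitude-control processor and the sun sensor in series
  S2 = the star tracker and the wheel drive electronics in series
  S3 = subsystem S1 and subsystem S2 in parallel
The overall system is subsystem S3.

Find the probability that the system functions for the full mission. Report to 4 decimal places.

R(attitude-control processor) = exp(−0.000186 × 1000) = 0.830274
R(sun sensor) = exp(−0.0000408 × 1000) = 0.960021
R(star tracker) = exp(−0.000236 × 1000) = 0.789781
R(wheel drive electronics) = exp(−0.0000513 × 1000) = 0.949994
Series (attitude-control processor and sun sensor): 0.830274 × 0.960021 = 0.797080
Series (star tracker and wheel drive electronics): 0.789781 × 0.949994 = 0.750287
Parallel ([0.797080] and [0.750287]): 1 − (1 − 0.797080)(1 − 0.750287) = 0.9493

0.9493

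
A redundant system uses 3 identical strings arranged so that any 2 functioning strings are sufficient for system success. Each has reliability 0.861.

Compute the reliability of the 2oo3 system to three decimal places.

R = Σ_{i=2}^{3} C(3,i) p^i (1−p)^{3−i} with p = 0.861
C(3,2)·0.861^2·0.139^1 = 0.30913
C(3,3)·0.861^3·0.139^0 = 0.63828
Sum = 0.947

0.947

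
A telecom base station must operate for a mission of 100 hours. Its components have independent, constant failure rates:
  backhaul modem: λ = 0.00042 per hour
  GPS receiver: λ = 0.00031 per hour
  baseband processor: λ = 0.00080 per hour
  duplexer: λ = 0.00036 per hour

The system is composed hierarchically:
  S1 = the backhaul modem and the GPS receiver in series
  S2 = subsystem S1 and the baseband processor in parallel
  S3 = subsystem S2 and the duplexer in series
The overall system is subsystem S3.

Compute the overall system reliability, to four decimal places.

0.9594

R(backhaul modem) = exp(−0.00042 × 100) = 0.958870
R(GPS receiver) = exp(−0.00031 × 100) = 0.969476
R(baseband processor) = exp(−0.00080 × 100) = 0.923116
R(duplexer) = exp(−0.00036 × 100) = 0.964640
Series (backhaul modem and GPS receiver): 0.958870 × 0.969476 = 0.929601
Parallel ([0.929601] and baseband processor): 1 − (1 − 0.929601)(1 − 0.923116) = 0.994587
Series ([0.994587] and duplexer): 0.994587 × 0.964640 = 0.9594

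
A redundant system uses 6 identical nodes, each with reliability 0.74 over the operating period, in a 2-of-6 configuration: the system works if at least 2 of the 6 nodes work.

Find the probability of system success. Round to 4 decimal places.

0.9944

R = Σ_{i=2}^{6} C(6,i) p^i (1−p)^{6−i} with p = 0.74
C(6,2)·0.74^2·0.26^4 = 0.037536
C(6,3)·0.74^3·0.26^3 = 0.142444
C(6,4)·0.74^4·0.26^2 = 0.304064
C(6,5)·0.74^5·0.26^1 = 0.346165
C(6,6)·0.74^6·0.26^0 = 0.164206
Sum = 0.9944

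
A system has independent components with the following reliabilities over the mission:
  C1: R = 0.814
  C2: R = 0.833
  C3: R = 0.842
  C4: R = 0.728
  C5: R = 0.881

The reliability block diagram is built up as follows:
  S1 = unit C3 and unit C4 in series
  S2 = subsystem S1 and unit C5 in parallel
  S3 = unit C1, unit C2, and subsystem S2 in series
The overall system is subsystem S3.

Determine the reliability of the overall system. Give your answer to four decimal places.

0.6468

Series (C3 and C4): 0.842000 × 0.728000 = 0.612976
Parallel ([0.612976] and C5): 1 − (1 − 0.612976)(1 − 0.881000) = 0.953944
Series (C1, C2, and [0.953944]): 0.814000 × 0.833000 × 0.953944 = 0.6468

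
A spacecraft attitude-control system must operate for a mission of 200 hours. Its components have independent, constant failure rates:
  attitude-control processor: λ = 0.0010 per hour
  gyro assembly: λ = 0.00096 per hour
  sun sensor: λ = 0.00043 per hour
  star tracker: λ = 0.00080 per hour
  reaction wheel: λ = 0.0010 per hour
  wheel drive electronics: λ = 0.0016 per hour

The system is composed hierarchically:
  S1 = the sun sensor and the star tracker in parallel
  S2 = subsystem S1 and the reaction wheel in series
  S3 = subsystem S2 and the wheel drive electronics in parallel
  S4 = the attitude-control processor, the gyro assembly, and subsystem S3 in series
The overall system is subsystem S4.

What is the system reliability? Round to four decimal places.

R(attitude-control processor) = exp(−0.0010 × 200) = 0.818731
R(gyro assembly) = exp(−0.00096 × 200) = 0.825307
R(sun sensor) = exp(−0.00043 × 200) = 0.917594
R(star tracker) = exp(−0.00080 × 200) = 0.852144
R(reaction wheel) = exp(−0.0010 × 200) = 0.818731
R(wheel drive electronics) = exp(−0.0016 × 200) = 0.726149
Parallel (sun sensor and star tracker): 1 − (1 − 0.917594)(1 − 0.852144) = 0.987816
Series ([0.987816] and reaction wheel): 0.987816 × 0.818731 = 0.808756
Parallel ([0.808756] and wheel drive electronics): 1 − (1 − 0.808756)(1 − 0.726149) = 0.947628
Series (attitude-control processor, gyro assembly, and [0.947628]): 0.818731 × 0.825307 × 0.947628 = 0.6403

0.6403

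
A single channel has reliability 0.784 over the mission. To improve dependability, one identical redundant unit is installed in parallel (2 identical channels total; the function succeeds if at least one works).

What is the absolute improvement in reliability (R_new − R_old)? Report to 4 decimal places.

R_before = 0.784
R_after = 1 − (1 − 0.784)^2 = 0.9533
ΔR = 0.9533 − 0.784 = 0.1693

0.1693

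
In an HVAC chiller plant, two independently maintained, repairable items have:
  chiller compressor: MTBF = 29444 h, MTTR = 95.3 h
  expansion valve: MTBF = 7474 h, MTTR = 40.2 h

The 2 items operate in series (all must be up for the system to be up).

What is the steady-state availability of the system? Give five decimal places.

A(chiller compressor) = MTBF/(MTBF+MTTR) = 29444/(29444+95.3) = 0.996774
A(expansion valve) = MTBF/(MTBF+MTTR) = 7474/(7474+40.2) = 0.994650
Series availability: 0.996774 × 0.994650 = 0.99144

0.99144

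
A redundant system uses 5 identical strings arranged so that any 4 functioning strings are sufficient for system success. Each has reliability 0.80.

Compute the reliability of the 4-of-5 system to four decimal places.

R = Σ_{i=4}^{5} C(5,i) p^i (1−p)^{5−i} with p = 0.80
C(5,4)·0.80^4·0.20^1 = 0.409600
C(5,5)·0.80^5·0.20^0 = 0.327680
Sum = 0.7373

0.7373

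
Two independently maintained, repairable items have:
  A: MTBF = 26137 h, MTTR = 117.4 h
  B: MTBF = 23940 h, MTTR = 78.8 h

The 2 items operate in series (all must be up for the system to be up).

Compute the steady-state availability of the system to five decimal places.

A(A) = MTBF/(MTBF+MTTR) = 26137/(26137+117.4) = 0.995528
A(B) = MTBF/(MTBF+MTTR) = 23940/(23940+78.8) = 0.996719
Series availability: 0.995528 × 0.996719 = 0.99226

0.99226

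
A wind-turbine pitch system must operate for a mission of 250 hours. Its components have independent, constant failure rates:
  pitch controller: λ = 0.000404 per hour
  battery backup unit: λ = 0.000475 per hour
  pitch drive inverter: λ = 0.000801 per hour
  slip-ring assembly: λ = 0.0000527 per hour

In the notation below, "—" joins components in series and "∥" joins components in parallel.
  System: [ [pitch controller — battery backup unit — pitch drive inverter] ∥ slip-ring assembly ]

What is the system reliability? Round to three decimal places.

0.996

R(pitch controller) = exp(−0.000404 × 250) = 0.90393
R(battery backup unit) = exp(−0.000475 × 250) = 0.88803
R(pitch drive inverter) = exp(−0.000801 × 250) = 0.81853
R(slip-ring assembly) = exp(−0.0000527 × 250) = 0.98691
Series (pitch controller, battery backup unit, and pitch drive inverter): 0.90393 × 0.88803 × 0.81853 = 0.65705
Parallel ([0.65705] and slip-ring assembly): 1 − (1 − 0.65705)(1 − 0.98691) = 0.996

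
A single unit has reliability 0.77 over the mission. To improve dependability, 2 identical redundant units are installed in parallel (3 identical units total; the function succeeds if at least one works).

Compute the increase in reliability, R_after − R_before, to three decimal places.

R_before = 0.77
R_after = 1 − (1 − 0.77)^3 = 0.988
ΔR = 0.988 − 0.77 = 0.218

0.218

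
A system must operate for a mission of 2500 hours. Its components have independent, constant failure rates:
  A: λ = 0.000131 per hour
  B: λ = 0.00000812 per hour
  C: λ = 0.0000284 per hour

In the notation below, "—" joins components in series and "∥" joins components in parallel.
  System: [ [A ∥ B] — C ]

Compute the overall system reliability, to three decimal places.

R(A) = exp(−0.000131 × 2500) = 0.72072
R(B) = exp(−0.00000812 × 2500) = 0.97990
R(C) = exp(−0.0000284 × 2500) = 0.93146
Parallel (A and B): 1 − (1 − 0.72072)(1 − 0.97990) = 0.99439
Series ([0.99439] and C): 0.99439 × 0.93146 = 0.926

0.926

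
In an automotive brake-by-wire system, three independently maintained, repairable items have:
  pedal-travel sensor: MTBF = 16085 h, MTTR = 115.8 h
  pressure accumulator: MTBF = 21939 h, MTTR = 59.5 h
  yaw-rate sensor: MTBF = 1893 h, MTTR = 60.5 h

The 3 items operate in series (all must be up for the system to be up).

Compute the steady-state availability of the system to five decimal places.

0.95950

A(pedal-travel sensor) = MTBF/(MTBF+MTTR) = 16085/(16085+115.8) = 0.992852
A(pressure accumulator) = MTBF/(MTBF+MTTR) = 21939/(21939+59.5) = 0.997295
A(yaw-rate sensor) = MTBF/(MTBF+MTTR) = 1893/(1893+60.5) = 0.969030
Series availability: 0.992852 × 0.997295 × 0.969030 = 0.95950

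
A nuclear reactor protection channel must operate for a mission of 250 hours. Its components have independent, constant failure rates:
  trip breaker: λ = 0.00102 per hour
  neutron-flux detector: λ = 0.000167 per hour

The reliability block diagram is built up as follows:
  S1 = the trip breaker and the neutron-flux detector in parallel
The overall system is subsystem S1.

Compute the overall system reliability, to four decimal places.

0.9908

R(trip breaker) = exp(−0.00102 × 250) = 0.774916
R(neutron-flux detector) = exp(−0.000167 × 250) = 0.959110
Parallel (trip breaker and neutron-flux detector): 1 − (1 − 0.774916)(1 − 0.959110) = 0.9908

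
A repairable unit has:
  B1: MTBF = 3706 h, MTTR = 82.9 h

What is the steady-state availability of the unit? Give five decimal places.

A(B1) = MTBF/(MTBF+MTTR) = 3706/(3706+82.9) = 0.97812

0.97812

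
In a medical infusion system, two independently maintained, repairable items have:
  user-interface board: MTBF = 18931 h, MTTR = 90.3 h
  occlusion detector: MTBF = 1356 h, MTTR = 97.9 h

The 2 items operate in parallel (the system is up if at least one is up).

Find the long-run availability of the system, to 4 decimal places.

0.9997

A(user-interface board) = MTBF/(MTBF+MTTR) = 18931/(18931+90.3) = 0.995253
A(occlusion detector) = MTBF/(MTBF+MTTR) = 1356/(1356+97.9) = 0.932664
Parallel availability: 1 − (1 − 0.995253)(1 − 0.932664) = 0.9997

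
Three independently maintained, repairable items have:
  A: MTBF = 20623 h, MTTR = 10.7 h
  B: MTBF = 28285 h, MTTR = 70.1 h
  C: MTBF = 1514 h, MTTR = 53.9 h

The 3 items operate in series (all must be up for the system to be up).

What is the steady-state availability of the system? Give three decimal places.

A(A) = MTBF/(MTBF+MTTR) = 20623/(20623+10.7) = 0.999481
A(B) = MTBF/(MTBF+MTTR) = 28285/(28285+70.1) = 0.997528
A(C) = MTBF/(MTBF+MTTR) = 1514/(1514+53.9) = 0.965623
Series availability: 0.999481 × 0.997528 × 0.965623 = 0.963

0.963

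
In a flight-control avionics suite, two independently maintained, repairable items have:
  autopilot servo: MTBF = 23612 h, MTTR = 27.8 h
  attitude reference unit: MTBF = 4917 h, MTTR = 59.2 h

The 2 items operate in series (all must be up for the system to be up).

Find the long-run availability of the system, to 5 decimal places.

A(autopilot servo) = MTBF/(MTBF+MTTR) = 23612/(23612+27.8) = 0.998824
A(attitude reference unit) = MTBF/(MTBF+MTTR) = 4917/(4917+59.2) = 0.988103
Series availability: 0.998824 × 0.988103 = 0.98694

0.98694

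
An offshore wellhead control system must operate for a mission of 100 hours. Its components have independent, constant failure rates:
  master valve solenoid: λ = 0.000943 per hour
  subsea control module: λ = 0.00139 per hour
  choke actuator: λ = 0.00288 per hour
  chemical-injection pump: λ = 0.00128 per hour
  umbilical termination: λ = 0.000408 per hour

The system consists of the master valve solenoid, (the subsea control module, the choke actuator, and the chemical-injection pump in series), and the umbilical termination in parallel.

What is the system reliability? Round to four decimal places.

R(master valve solenoid) = exp(−0.000943 × 100) = 0.910010
R(subsea control module) = exp(−0.00139 × 100) = 0.870228
R(choke actuator) = exp(−0.00288 × 100) = 0.749762
R(chemical-injection pump) = exp(−0.00128 × 100) = 0.879853
R(umbilical termination) = exp(−0.000408 × 100) = 0.960021
Series (subsea control module, choke actuator, and chemical-injection pump): 0.870228 × 0.749762 × 0.879853 = 0.574072
Parallel (master valve solenoid, [0.574072], and umbilical termination): 1 − (1 − 0.910010)(1 − 0.574072)(1 − 0.960021) = 0.9985

0.9985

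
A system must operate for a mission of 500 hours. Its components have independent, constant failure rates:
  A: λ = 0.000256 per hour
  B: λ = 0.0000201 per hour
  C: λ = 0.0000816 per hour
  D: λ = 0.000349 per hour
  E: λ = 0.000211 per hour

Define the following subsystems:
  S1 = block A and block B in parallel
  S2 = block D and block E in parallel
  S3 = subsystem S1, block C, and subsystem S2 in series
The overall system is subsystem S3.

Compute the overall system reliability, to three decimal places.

R(A) = exp(−0.000256 × 500) = 0.87985
R(B) = exp(−0.0000201 × 500) = 0.99000
R(C) = exp(−0.0000816 × 500) = 0.96002
R(D) = exp(−0.000349 × 500) = 0.83988
R(E) = exp(−0.000211 × 500) = 0.89987
Parallel (A and B): 1 − (1 − 0.87985)(1 − 0.99000) = 0.99880
Parallel (D and E): 1 − (1 − 0.83988)(1 − 0.89987) = 0.98397
Series ([0.99880], C, and [0.98397]): 0.99880 × 0.96002 × 0.98397 = 0.943

0.943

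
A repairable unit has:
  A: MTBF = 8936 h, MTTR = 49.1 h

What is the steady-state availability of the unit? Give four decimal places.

0.9945

A(A) = MTBF/(MTBF+MTTR) = 8936/(8936+49.1) = 0.9945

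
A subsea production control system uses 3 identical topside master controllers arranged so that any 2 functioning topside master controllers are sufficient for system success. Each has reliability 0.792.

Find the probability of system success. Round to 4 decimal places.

R = Σ_{i=2}^{3} C(3,i) p^i (1−p)^{3−i} with p = 0.792
C(3,2)·0.792^2·0.208^1 = 0.391413
C(3,3)·0.792^3·0.208^0 = 0.496793
Sum = 0.8882

0.8882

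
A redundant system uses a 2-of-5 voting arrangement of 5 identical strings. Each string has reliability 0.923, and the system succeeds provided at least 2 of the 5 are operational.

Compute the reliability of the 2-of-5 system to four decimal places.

0.9998

R = Σ_{i=2}^{5} C(5,i) p^i (1−p)^{5−i} with p = 0.923
C(5,2)·0.923^2·0.077^3 = 0.003889
C(5,3)·0.923^3·0.077^2 = 0.046622
C(5,4)·0.923^4·0.077^1 = 0.279426
C(5,5)·0.923^5·0.077^0 = 0.669898
Sum = 0.9998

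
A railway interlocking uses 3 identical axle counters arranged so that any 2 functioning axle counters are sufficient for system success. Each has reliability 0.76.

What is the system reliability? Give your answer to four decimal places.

0.8548

R = Σ_{i=2}^{3} C(3,i) p^i (1−p)^{3−i} with p = 0.76
C(3,2)·0.76^2·0.24^1 = 0.415872
C(3,3)·0.76^3·0.24^0 = 0.438976
Sum = 0.8548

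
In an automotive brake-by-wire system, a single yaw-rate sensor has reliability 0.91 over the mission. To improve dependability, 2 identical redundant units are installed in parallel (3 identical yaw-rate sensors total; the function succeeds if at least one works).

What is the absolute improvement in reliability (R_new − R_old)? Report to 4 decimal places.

0.0893

R_before = 0.91
R_after = 1 − (1 − 0.91)^3 = 0.9993
ΔR = 0.9993 − 0.91 = 0.0893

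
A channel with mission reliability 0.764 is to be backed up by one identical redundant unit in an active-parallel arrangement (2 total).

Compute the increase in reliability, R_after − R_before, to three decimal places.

0.180

R_before = 0.764
R_after = 1 − (1 − 0.764)^2 = 0.944
ΔR = 0.944 − 0.764 = 0.180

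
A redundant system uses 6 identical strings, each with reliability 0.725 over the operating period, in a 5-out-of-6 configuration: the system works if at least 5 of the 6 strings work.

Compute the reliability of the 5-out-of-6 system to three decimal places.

R = Σ_{i=5}^{6} C(6,i) p^i (1−p)^{6−i} with p = 0.725
C(6,5)·0.725^5·0.275^1 = 0.33050
C(6,6)·0.725^6·0.275^0 = 0.14522
Sum = 0.476

0.476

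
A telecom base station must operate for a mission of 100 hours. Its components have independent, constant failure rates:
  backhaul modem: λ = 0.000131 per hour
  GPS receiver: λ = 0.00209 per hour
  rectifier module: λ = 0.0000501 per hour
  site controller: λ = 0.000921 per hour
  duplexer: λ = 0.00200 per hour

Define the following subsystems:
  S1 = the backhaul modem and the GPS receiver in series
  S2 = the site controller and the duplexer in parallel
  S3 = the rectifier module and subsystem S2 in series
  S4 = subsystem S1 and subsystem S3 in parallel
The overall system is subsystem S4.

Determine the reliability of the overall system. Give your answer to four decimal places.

R(backhaul modem) = exp(−0.000131 × 100) = 0.986985
R(GPS receiver) = exp(−0.00209 × 100) = 0.811395
R(rectifier module) = exp(−0.0000501 × 100) = 0.995003
R(site controller) = exp(−0.000921 × 100) = 0.912014
R(duplexer) = exp(−0.00200 × 100) = 0.818731
Series (backhaul modem and GPS receiver): 0.986985 × 0.811395 = 0.800835
Parallel (site controller and duplexer): 1 − (1 − 0.912014)(1 − 0.818731) = 0.984051
Series (rectifier module and [0.984051]): 0.995003 × 0.984051 = 0.979134
Parallel ([0.800835] and [0.979134]): 1 − (1 − 0.800835)(1 − 0.979134) = 0.9958

0.9958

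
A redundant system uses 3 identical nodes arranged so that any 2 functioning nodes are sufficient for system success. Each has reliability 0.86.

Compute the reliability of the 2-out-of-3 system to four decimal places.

R = Σ_{i=2}^{3} C(3,i) p^i (1−p)^{3−i} with p = 0.86
C(3,2)·0.86^2·0.14^1 = 0.310632
C(3,3)·0.86^3·0.14^0 = 0.636056
Sum = 0.9467

0.9467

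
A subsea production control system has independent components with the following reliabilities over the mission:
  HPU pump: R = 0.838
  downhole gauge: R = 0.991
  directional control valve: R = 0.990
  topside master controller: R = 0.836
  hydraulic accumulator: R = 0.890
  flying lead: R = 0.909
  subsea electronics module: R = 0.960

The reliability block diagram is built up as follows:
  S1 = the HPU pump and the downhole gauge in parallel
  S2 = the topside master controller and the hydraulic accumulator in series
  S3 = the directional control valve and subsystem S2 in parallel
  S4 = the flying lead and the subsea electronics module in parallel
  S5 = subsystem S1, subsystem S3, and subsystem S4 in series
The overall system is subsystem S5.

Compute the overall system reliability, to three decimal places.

0.992

Parallel (HPU pump and downhole gauge): 1 − (1 − 0.83800)(1 − 0.99100) = 0.99854
Series (topside master controller and hydraulic accumulator): 0.83600 × 0.89000 = 0.74404
Parallel (directional control valve and [0.74404]): 1 − (1 − 0.99000)(1 − 0.74404) = 0.99744
Parallel (flying lead and subsea electronics module): 1 − (1 − 0.90900)(1 − 0.96000) = 0.99636
Series ([0.99854], [0.99744], and [0.99636]): 0.99854 × 0.99744 × 0.99636 = 0.992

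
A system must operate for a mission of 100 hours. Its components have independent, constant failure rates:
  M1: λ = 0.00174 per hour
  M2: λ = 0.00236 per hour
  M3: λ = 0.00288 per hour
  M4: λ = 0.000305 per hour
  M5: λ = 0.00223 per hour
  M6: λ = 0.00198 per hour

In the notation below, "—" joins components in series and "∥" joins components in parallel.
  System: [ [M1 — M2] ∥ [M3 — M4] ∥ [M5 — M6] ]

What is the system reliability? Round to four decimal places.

R(M1) = exp(−0.00174 × 100) = 0.840297
R(M2) = exp(−0.00236 × 100) = 0.789781
R(M3) = exp(−0.00288 × 100) = 0.749762
R(M4) = exp(−0.000305 × 100) = 0.969960
R(M5) = exp(−0.00223 × 100) = 0.800115
R(M6) = exp(−0.00198 × 100) = 0.820370
Series (M1 and M2): 0.840297 × 0.789781 = 0.663651
Series (M3 and M4): 0.749762 × 0.969960 = 0.727239
Series (M5 and M6): 0.800115 × 0.820370 = 0.656390
Parallel ([0.663651], [0.727239], and [0.656390]): 1 − (1 − 0.663651)(1 − 0.727239)(1 − 0.656390) = 0.9685

0.9685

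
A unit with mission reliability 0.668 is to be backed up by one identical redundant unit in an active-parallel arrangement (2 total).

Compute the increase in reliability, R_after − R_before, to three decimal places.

0.222

R_before = 0.668
R_after = 1 − (1 − 0.668)^2 = 0.890
ΔR = 0.890 − 0.668 = 0.222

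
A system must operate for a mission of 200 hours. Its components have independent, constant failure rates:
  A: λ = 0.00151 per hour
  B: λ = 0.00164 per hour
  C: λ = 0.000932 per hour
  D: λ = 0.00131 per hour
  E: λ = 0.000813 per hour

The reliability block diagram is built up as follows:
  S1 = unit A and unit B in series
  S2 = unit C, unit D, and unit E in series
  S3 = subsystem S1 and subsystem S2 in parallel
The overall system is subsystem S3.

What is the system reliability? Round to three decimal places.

R(A) = exp(−0.00151 × 200) = 0.73934
R(B) = exp(−0.00164 × 200) = 0.72036
R(C) = exp(−0.000932 × 200) = 0.82994
R(D) = exp(−0.00131 × 200) = 0.76951
R(E) = exp(−0.000813 × 200) = 0.84993
Series (A and B): 0.73934 × 0.72036 = 0.53259
Series (C, D, and E): 0.82994 × 0.76951 × 0.84993 = 0.54281
Parallel ([0.53259] and [0.54281]): 1 − (1 − 0.53259)(1 − 0.54281) = 0.786

0.786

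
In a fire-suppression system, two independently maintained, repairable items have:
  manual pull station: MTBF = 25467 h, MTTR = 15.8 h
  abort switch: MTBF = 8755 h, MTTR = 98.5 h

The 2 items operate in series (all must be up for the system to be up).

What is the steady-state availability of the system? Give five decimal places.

A(manual pull station) = MTBF/(MTBF+MTTR) = 25467/(25467+15.8) = 0.999380
A(abort switch) = MTBF/(MTBF+MTTR) = 8755/(8755+98.5) = 0.988874
Series availability: 0.999380 × 0.988874 = 0.98826

0.98826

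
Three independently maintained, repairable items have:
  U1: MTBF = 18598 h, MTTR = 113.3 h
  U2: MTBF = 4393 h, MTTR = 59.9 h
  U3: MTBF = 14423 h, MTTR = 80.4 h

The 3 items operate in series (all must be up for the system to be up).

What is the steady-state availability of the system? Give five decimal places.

0.97514

A(U1) = MTBF/(MTBF+MTTR) = 18598/(18598+113.3) = 0.993945
A(U2) = MTBF/(MTBF+MTTR) = 4393/(4393+59.9) = 0.986548
A(U3) = MTBF/(MTBF+MTTR) = 14423/(14423+80.4) = 0.994456
Series availability: 0.993945 × 0.986548 × 0.994456 = 0.97514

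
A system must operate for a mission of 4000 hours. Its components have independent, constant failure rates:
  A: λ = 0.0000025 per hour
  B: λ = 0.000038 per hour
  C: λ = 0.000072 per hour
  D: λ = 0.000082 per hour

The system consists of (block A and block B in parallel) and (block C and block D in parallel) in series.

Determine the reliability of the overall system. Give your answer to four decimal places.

R(A) = exp(−0.0000025 × 4000) = 0.990050
R(B) = exp(−0.000038 × 4000) = 0.858988
R(C) = exp(−0.000072 × 4000) = 0.749762
R(D) = exp(−0.000082 × 4000) = 0.720363
Parallel (A and B): 1 − (1 − 0.990050)(1 − 0.858988) = 0.998597
Parallel (C and D): 1 − (1 − 0.749762)(1 − 0.720363) = 0.930024
Series ([0.998597] and [0.930024]): 0.998597 × 0.930024 = 0.9287

0.9287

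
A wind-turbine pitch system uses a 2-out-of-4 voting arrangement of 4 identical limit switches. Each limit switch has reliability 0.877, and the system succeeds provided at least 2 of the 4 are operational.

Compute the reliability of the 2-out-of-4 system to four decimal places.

R = Σ_{i=2}^{4} C(4,i) p^i (1−p)^{4−i} with p = 0.877
C(4,2)·0.877^2·0.123^2 = 0.069817
C(4,3)·0.877^3·0.123^1 = 0.331867
C(4,4)·0.877^4·0.123^0 = 0.591559
Sum = 0.9932

0.9932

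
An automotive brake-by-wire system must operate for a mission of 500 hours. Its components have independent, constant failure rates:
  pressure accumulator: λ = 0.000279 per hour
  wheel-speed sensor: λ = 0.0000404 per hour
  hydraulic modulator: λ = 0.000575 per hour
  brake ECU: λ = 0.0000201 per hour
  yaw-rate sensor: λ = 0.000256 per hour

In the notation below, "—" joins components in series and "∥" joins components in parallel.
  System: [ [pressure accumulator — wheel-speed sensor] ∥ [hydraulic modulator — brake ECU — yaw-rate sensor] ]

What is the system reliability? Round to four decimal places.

0.9488

R(pressure accumulator) = exp(−0.000279 × 500) = 0.869793
R(wheel-speed sensor) = exp(−0.0000404 × 500) = 0.980003
R(hydraulic modulator) = exp(−0.000575 × 500) = 0.750137
R(brake ECU) = exp(−0.0000201 × 500) = 0.990000
R(yaw-rate sensor) = exp(−0.000256 × 500) = 0.879853
Series (pressure accumulator and wheel-speed sensor): 0.869793 × 0.980003 = 0.852400
Series (hydraulic modulator, brake ECU, and yaw-rate sensor): 0.750137 × 0.990000 × 0.879853 = 0.653410
Parallel ([0.852400] and [0.653410]): 1 − (1 − 0.852400)(1 − 0.653410) = 0.9488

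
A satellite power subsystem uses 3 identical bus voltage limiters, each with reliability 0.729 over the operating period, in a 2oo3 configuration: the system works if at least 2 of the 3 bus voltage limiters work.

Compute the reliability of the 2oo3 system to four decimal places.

0.8195

R = Σ_{i=2}^{3} C(3,i) p^i (1−p)^{3−i} with p = 0.729
C(3,2)·0.729^2·0.271^1 = 0.432062
C(3,3)·0.729^3·0.271^0 = 0.387420
Sum = 0.8195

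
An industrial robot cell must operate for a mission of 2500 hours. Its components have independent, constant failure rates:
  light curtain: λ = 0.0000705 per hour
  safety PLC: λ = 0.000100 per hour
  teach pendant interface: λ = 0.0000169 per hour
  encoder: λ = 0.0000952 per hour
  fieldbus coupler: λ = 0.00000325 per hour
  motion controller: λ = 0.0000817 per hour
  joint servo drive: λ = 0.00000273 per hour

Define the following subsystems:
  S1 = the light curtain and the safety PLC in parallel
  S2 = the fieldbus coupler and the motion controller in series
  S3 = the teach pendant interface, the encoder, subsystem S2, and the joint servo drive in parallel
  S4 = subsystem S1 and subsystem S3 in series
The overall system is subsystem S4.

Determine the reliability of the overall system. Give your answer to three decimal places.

R(light curtain) = exp(−0.0000705 × 2500) = 0.83841
R(safety PLC) = exp(−0.000100 × 2500) = 0.77880
R(teach pendant interface) = exp(−0.0000169 × 2500) = 0.95863
R(encoder) = exp(−0.0000952 × 2500) = 0.78820
R(fieldbus coupler) = exp(−0.00000325 × 2500) = 0.99191
R(motion controller) = exp(−0.0000817 × 2500) = 0.81526
R(joint servo drive) = exp(−0.00000273 × 2500) = 0.99320
Parallel (light curtain and safety PLC): 1 − (1 − 0.83841)(1 − 0.77880) = 0.96426
Series (fieldbus coupler and motion controller): 0.99191 × 0.81526 = 0.80866
Parallel (teach pendant interface, encoder, [0.80866], and joint servo drive): 1 − (1 − 0.95863)(1 − 0.78820)(1 − 0.80866)(1 − 0.99320) = 0.99999
Series ([0.96426] and [0.99999]): 0.96426 × 0.99999 = 0.964

0.964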